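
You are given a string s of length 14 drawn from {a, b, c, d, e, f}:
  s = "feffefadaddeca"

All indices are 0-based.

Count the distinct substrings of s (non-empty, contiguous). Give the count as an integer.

rank→(start, suffix):
  0 → (13, 'a')
  1 → (6, 'adaddeca')
  2 → (8, 'addeca')
  3 → (12, 'ca')
  4 → (7, 'daddeca')
  5 → (9, 'ddeca')
  6 → (10, 'deca')
  7 → (11, 'eca')
  8 → (4, 'efadaddeca')
  9 → (1, 'effefadaddeca')
  10 → (5, 'fadaddeca')
  11 → (3, 'fefadaddeca')
  12 → (0, 'feffefadaddeca')
  13 → (2, 'ffefadaddeca')

SA = [13, 6, 8, 12, 7, 9, 10, 11, 4, 1, 5, 3, 0, 2]
rank  pair      lcp
   1  s[13:],s[6:]  1  'a'
   2  s[6:],s[8:]  2  'ad'
   3  s[8:],s[12:]  0  ''
   4  s[12:],s[7:]  0  ''
   5  s[7:],s[9:]  1  'd'
   6  s[9:],s[10:]  1  'd'
   7  s[10:],s[11:]  0  ''
   8  s[11:],s[4:]  1  'e'
   9  s[4:],s[1:]  2  'ef'
  10  s[1:],s[5:]  0  ''
  11  s[5:],s[3:]  1  'f'
  12  s[3:],s[0:]  3  'fef'
  13  s[0:],s[2:]  1  'f'

n(n+1)/2 = 14·15/2 = 105
Σ LCP = 0 + 1 + 2 + 0 + 0 + 1 + 1 + 0 + 1 + 2 + 0 + 1 + 3 + 1 = 13
distinct = 105 − 13 = 92

92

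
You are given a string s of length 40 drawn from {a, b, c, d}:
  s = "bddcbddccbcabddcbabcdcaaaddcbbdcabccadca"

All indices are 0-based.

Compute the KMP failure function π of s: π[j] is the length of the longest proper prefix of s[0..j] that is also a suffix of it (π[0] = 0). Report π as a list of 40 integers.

π[0] = 0
j=1 s[j]='d': π[1]=0 (border '')
j=2 s[j]='d': π[2]=0 (border '')
j=3 s[j]='c': π[3]=0 (border '')
j=4 s[j]='b': π[4]=1 (border 'b')
j=5 s[j]='d': π[5]=2 (border 'bd')
j=6 s[j]='d': π[6]=3 (border 'bdd')
j=7 s[j]='c': π[7]=4 (border 'bddc')
j=8 s[j]='c': k: 4→0; π[8]=0 (border '')
j=9 s[j]='b': π[9]=1 (border 'b')
j=10 s[j]='c': k: 1→0; π[10]=0 (border '')
j=11 s[j]='a': π[11]=0 (border '')
j=12 s[j]='b': π[12]=1 (border 'b')
j=13 s[j]='d': π[13]=2 (border 'bd')
j=14 s[j]='d': π[14]=3 (border 'bdd')
j=15 s[j]='c': π[15]=4 (border 'bddc')
j=16 s[j]='b': π[16]=5 (border 'bddcb')
j=17 s[j]='a': k: 5→1→0; π[17]=0 (border '')
j=18 s[j]='b': π[18]=1 (border 'b')
j=19 s[j]='c': k: 1→0; π[19]=0 (border '')
j=20 s[j]='d': π[20]=0 (border '')
j=21 s[j]='c': π[21]=0 (border '')
j=22 s[j]='a': π[22]=0 (border '')
j=23 s[j]='a': π[23]=0 (border '')
j=24 s[j]='a': π[24]=0 (border '')
j=25 s[j]='d': π[25]=0 (border '')
j=26 s[j]='d': π[26]=0 (border '')
j=27 s[j]='c': π[27]=0 (border '')
j=28 s[j]='b': π[28]=1 (border 'b')
j=29 s[j]='b': k: 1→0; π[29]=1 (border 'b')
j=30 s[j]='d': π[30]=2 (border 'bd')
j=31 s[j]='c': k: 2→0; π[31]=0 (border '')
j=32 s[j]='a': π[32]=0 (border '')
j=33 s[j]='b': π[33]=1 (border 'b')
j=34 s[j]='c': k: 1→0; π[34]=0 (border '')
j=35 s[j]='c': π[35]=0 (border '')
j=36 s[j]='a': π[36]=0 (border '')
j=37 s[j]='d': π[37]=0 (border '')
j=38 s[j]='c': π[38]=0 (border '')
j=39 s[j]='a': π[39]=0 (border '')

[0, 0, 0, 0, 1, 2, 3, 4, 0, 1, 0, 0, 1, 2, 3, 4, 5, 0, 1, 0, 0, 0, 0, 0, 0, 0, 0, 0, 1, 1, 2, 0, 0, 1, 0, 0, 0, 0, 0, 0]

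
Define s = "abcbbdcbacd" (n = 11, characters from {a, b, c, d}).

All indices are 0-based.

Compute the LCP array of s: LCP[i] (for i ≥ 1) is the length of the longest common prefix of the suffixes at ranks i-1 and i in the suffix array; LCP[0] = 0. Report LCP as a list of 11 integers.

rank→(start, suffix):
  0 → (0, 'abcbbdcbacd')
  1 → (8, 'acd')
  2 → (7, 'bacd')
  3 → (3, 'bbdcbacd')
  4 → (1, 'bcbbdcbacd')
  5 → (4, 'bdcbacd')
  6 → (6, 'cbacd')
  7 → (2, 'cbbdcbacd')
  8 → (9, 'cd')
  9 → (10, 'd')
  10 → (5, 'dcbacd')

SA = [0, 8, 7, 3, 1, 4, 6, 2, 9, 10, 5]
i: (SA[i-1],SA[i]) lcp shared
  1: (0,8) 1 'a'
  2: (8,7) 0 ''
  3: (7,3) 1 'b'
  4: (3,1) 1 'b'
  5: (1,4) 1 'b'
  6: (4,6) 0 ''
  7: (6,2) 2 'cb'
  8: (2,9) 1 'c'
  9: (9,10) 0 ''
  10: (10,5) 1 'd'

[0, 1, 0, 1, 1, 1, 0, 2, 1, 0, 1]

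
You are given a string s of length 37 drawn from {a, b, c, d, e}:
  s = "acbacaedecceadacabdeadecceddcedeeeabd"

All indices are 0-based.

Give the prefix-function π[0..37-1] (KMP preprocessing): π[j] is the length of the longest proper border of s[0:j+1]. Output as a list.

[0, 0, 0, 1, 2, 1, 0, 0, 0, 0, 0, 0, 1, 0, 1, 2, 1, 0, 0, 0, 1, 0, 0, 0, 0, 0, 0, 0, 0, 0, 0, 0, 0, 0, 1, 0, 0]

π[0] = 0
j=1 s[j]='c': π[1]=0 (border '')
j=2 s[j]='b': π[2]=0 (border '')
j=3 s[j]='a': π[3]=1 (border 'a')
j=4 s[j]='c': π[4]=2 (border 'ac')
j=5 s[j]='a': k: 2→0; π[5]=1 (border 'a')
j=6 s[j]='e': k: 1→0; π[6]=0 (border '')
j=7 s[j]='d': π[7]=0 (border '')
j=8 s[j]='e': π[8]=0 (border '')
j=9 s[j]='c': π[9]=0 (border '')
j=10 s[j]='c': π[10]=0 (border '')
j=11 s[j]='e': π[11]=0 (border '')
j=12 s[j]='a': π[12]=1 (border 'a')
j=13 s[j]='d': k: 1→0; π[13]=0 (border '')
j=14 s[j]='a': π[14]=1 (border 'a')
j=15 s[j]='c': π[15]=2 (border 'ac')
j=16 s[j]='a': k: 2→0; π[16]=1 (border 'a')
j=17 s[j]='b': k: 1→0; π[17]=0 (border '')
j=18 s[j]='d': π[18]=0 (border '')
j=19 s[j]='e': π[19]=0 (border '')
j=20 s[j]='a': π[20]=1 (border 'a')
j=21 s[j]='d': k: 1→0; π[21]=0 (border '')
j=22 s[j]='e': π[22]=0 (border '')
j=23 s[j]='c': π[23]=0 (border '')
j=24 s[j]='c': π[24]=0 (border '')
j=25 s[j]='e': π[25]=0 (border '')
j=26 s[j]='d': π[26]=0 (border '')
j=27 s[j]='d': π[27]=0 (border '')
j=28 s[j]='c': π[28]=0 (border '')
j=29 s[j]='e': π[29]=0 (border '')
j=30 s[j]='d': π[30]=0 (border '')
j=31 s[j]='e': π[31]=0 (border '')
j=32 s[j]='e': π[32]=0 (border '')
j=33 s[j]='e': π[33]=0 (border '')
j=34 s[j]='a': π[34]=1 (border 'a')
j=35 s[j]='b': k: 1→0; π[35]=0 (border '')
j=36 s[j]='d': π[36]=0 (border '')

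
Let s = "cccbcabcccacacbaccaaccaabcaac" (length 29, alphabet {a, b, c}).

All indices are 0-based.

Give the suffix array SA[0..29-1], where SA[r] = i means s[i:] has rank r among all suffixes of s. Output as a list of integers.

[22, 26, 18, 23, 5, 27, 10, 12, 19, 15, 14, 24, 3, 6, 28, 21, 25, 17, 4, 9, 11, 13, 2, 20, 16, 8, 1, 7, 0]

rank | idx | suffix
   0 |  22 | aabcaac
   1 |  26 | aac
   2 |  18 | aaccaabcaac
   3 |  23 | abcaac
   4 |   5 | abcccacacbaccaaccaabcaac
   5 |  27 | ac
   6 |  10 | acacbaccaaccaabcaac
   7 |  12 | acbaccaaccaabcaac
   8 |  19 | accaabcaac
   9 |  15 | accaaccaabcaac
  10 |  14 | baccaaccaabcaac
  11 |  24 | bcaac
  12 |   3 | bcabcccacacbaccaaccaabcaac
  13 |   6 | bcccacacbaccaaccaabcaac
  14 |  28 | c
  15 |  21 | caabcaac
  16 |  25 | caac
  17 |  17 | caaccaabcaac
  18 |   4 | cabcccacacbaccaaccaabcaac
  19 |   9 | cacacbaccaaccaabcaac
  20 |  11 | cacbaccaaccaabcaac
  21 |  13 | cbaccaaccaabcaac
  22 |   2 | cbcabcccacacbaccaaccaabcaac
  23 |  20 | ccaabcaac
  24 |  16 | ccaaccaabcaac
  25 |   8 | ccacacbaccaaccaabcaac
  26 |   1 | ccbcabcccacacbaccaaccaabcaac
  27 |   7 | cccacacbaccaaccaabcaac
  28 |   0 | cccbcabcccacacbaccaaccaabcaac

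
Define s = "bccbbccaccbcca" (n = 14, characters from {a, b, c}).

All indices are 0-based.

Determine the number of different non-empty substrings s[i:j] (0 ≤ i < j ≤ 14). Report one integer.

82

rank→(start, suffix):
  0 → (13, 'a')
  1 → (7, 'accbcca')
  2 → (3, 'bbccaccbcca')
  3 → (10, 'bcca')
  4 → (4, 'bccaccbcca')
  5 → (0, 'bccbbccaccbcca')
  6 → (12, 'ca')
  7 → (6, 'caccbcca')
  8 → (2, 'cbbccaccbcca')
  9 → (9, 'cbcca')
  10 → (11, 'cca')
  11 → (5, 'ccaccbcca')
  12 → (1, 'ccbbccaccbcca')
  13 → (8, 'ccbcca')

SA = [13, 7, 3, 10, 4, 0, 12, 6, 2, 9, 11, 5, 1, 8]
i: (SA[i-1],SA[i]) lcp shared
  1: (13,7) 1 'a'
  2: (7,3) 0 ''
  3: (3,10) 1 'b'
  4: (10,4) 4 'bcca'
  5: (4,0) 3 'bcc'
  6: (0,12) 0 ''
  7: (12,6) 2 'ca'
  8: (6,2) 1 'c'
  9: (2,9) 2 'cb'
  10: (9,11) 1 'c'
  11: (11,5) 3 'cca'
  12: (5,1) 2 'cc'
  13: (1,8) 3 'ccb'

n(n+1)/2 = 14·15/2 = 105
Σ LCP = 0 + 1 + 0 + 1 + 4 + 3 + 0 + 2 + 1 + 2 + 1 + 3 + 2 + 3 = 23
distinct = 105 − 23 = 82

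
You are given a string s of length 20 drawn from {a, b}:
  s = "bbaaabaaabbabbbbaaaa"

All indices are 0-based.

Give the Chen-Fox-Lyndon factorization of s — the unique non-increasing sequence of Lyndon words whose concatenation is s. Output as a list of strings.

emit factor 1: 'b' (i=0, period=1)
emit factor 2: 'b' (i=1, period=1)
emit factor 3: 'aaabaaabbabbbb' (i=2, period=14)
emit factor 4: 'a' (i=16, period=1)
emit factor 5: 'a' (i=17, period=1)
emit factor 6: 'a' (i=18, period=1)
emit factor 7: 'a' (i=19, period=1)

["b", "b", "aaabaaabbabbbb", "a", "a", "a", "a"]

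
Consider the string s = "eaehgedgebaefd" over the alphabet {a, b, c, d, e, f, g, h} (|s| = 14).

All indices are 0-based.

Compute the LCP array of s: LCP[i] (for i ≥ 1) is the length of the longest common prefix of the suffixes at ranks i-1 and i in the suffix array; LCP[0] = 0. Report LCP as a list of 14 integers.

sorted suffixes:
  #0 SA[0]=10  'aefd'
  #1 SA[1]=1  'aehgedgebaefd'
  #2 SA[2]=9  'baefd'
  #3 SA[3]=13  'd'
  #4 SA[4]=6  'dgebaefd'
  #5 SA[5]=0  'eaehgedgebaefd'
  #6 SA[6]=8  'ebaefd'
  #7 SA[7]=5  'edgebaefd'
  #8 SA[8]=11  'efd'
  #9 SA[9]=2  'ehgedgebaefd'
  #10 SA[10]=12  'fd'
  #11 SA[11]=7  'gebaefd'
  #12 SA[12]=4  'gedgebaefd'
  #13 SA[13]=3  'hgedgebaefd'

SA = [10, 1, 9, 13, 6, 0, 8, 5, 11, 2, 12, 7, 4, 3]
[i] adj suffixes → lcp
  [1] 10/1 → 2 ('ae')
  [2] 1/9 → 0 ('')
  [3] 9/13 → 0 ('')
  [4] 13/6 → 1 ('d')
  [5] 6/0 → 0 ('')
  [6] 0/8 → 1 ('e')
  [7] 8/5 → 1 ('e')
  [8] 5/11 → 1 ('e')
  [9] 11/2 → 1 ('e')
  [10] 2/12 → 0 ('')
  [11] 12/7 → 0 ('')
  [12] 7/4 → 2 ('ge')
  [13] 4/3 → 0 ('')

[0, 2, 0, 0, 1, 0, 1, 1, 1, 1, 0, 0, 2, 0]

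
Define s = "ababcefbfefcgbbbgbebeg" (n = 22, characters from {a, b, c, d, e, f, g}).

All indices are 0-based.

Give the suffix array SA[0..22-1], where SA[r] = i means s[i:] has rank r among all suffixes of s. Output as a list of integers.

[0, 2, 1, 13, 14, 3, 17, 19, 7, 15, 4, 11, 18, 5, 9, 20, 6, 10, 8, 21, 12, 16]

sorted suffixes:
  #0 SA[0]=0  'ababcefbfefcgbbbgbebeg'
  #1 SA[1]=2  'abcefbfefcgbbbgbebeg'
  #2 SA[2]=1  'babcefbfefcgbbbgbebeg'
  #3 SA[3]=13  'bbbgbebeg'
  #4 SA[4]=14  'bbgbebeg'
  #5 SA[5]=3  'bcefbfefcgbbbgbebeg'
  #6 SA[6]=17  'bebeg'
  #7 SA[7]=19  'beg'
  #8 SA[8]=7  'bfefcgbbbgbebeg'
  #9 SA[9]=15  'bgbebeg'
  #10 SA[10]=4  'cefbfefcgbbbgbebeg'
  #11 SA[11]=11  'cgbbbgbebeg'
  #12 SA[12]=18  'ebeg'
  #13 SA[13]=5  'efbfefcgbbbgbebeg'
  #14 SA[14]=9  'efcgbbbgbebeg'
  #15 SA[15]=20  'eg'
  #16 SA[16]=6  'fbfefcgbbbgbebeg'
  #17 SA[17]=10  'fcgbbbgbebeg'
  #18 SA[18]=8  'fefcgbbbgbebeg'
  #19 SA[19]=21  'g'
  #20 SA[20]=12  'gbbbgbebeg'
  #21 SA[21]=16  'gbebeg'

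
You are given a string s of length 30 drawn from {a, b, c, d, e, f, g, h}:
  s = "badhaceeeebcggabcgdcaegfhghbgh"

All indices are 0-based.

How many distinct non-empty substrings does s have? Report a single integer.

436

rank | idx | suffix
   0 |  14 | abcgdcaegfhghbgh
   1 |   4 | aceeeebcggabcgdcaegfhghbgh
   2 |   1 | adhaceeeebcggabcgdcaegfhghbgh
   3 |  20 | aegfhghbgh
   4 |   0 | badhaceeeebcggabcgdcaegfhghbgh
   5 |  15 | bcgdcaegfhghbgh
   6 |  10 | bcggabcgdcaegfhghbgh
   7 |  27 | bgh
   8 |  19 | caegfhghbgh
   9 |   5 | ceeeebcggabcgdcaegfhghbgh
  10 |  16 | cgdcaegfhghbgh
  11 |  11 | cggabcgdcaegfhghbgh
  12 |  18 | dcaegfhghbgh
  13 |   2 | dhaceeeebcggabcgdcaegfhghbgh
  14 |   9 | ebcggabcgdcaegfhghbgh
  15 |   8 | eebcggabcgdcaegfhghbgh
  16 |   7 | eeebcggabcgdcaegfhghbgh
  17 |   6 | eeeebcggabcgdcaegfhghbgh
  18 |  21 | egfhghbgh
  19 |  23 | fhghbgh
  20 |  13 | gabcgdcaegfhghbgh
  21 |  17 | gdcaegfhghbgh
  22 |  22 | gfhghbgh
  23 |  12 | ggabcgdcaegfhghbgh
  24 |  28 | gh
  25 |  25 | ghbgh
  26 |  29 | h
  27 |   3 | haceeeebcggabcgdcaegfhghbgh
  28 |  26 | hbgh
  29 |  24 | hghbgh

SA = [14, 4, 1, 20, 0, 15, 10, 27, 19, 5, 16, 11, 18, 2, 9, 8, 7, 6, 21, 23, 13, 17, 22, 12, 28, 25, 29, 3, 26, 24]
rank  pair      lcp
   1  s[14:],s[4:]  1  'a'
   2  s[4:],s[1:]  1  'a'
   3  s[1:],s[20:]  1  'a'
   4  s[20:],s[0:]  0  ''
   5  s[0:],s[15:]  1  'b'
   6  s[15:],s[10:]  3  'bcg'
   7  s[10:],s[27:]  1  'b'
   8  s[27:],s[19:]  0  ''
   9  s[19:],s[5:]  1  'c'
  10  s[5:],s[16:]  1  'c'
  11  s[16:],s[11:]  2  'cg'
  12  s[11:],s[18:]  0  ''
  13  s[18:],s[2:]  1  'd'
  14  s[2:],s[9:]  0  ''
  15  s[9:],s[8:]  1  'e'
  16  s[8:],s[7:]  2  'ee'
  17  s[7:],s[6:]  3  'eee'
  18  s[6:],s[21:]  1  'e'
  19  s[21:],s[23:]  0  ''
  20  s[23:],s[13:]  0  ''
  21  s[13:],s[17:]  1  'g'
  22  s[17:],s[22:]  1  'g'
  23  s[22:],s[12:]  1  'g'
  24  s[12:],s[28:]  1  'g'
  25  s[28:],s[25:]  2  'gh'
  26  s[25:],s[29:]  0  ''
  27  s[29:],s[3:]  1  'h'
  28  s[3:],s[26:]  1  'h'
  29  s[26:],s[24:]  1  'h'

n(n+1)/2 = 30·31/2 = 465
Σ LCP = 0 + 1 + 1 + 1 + 0 + 1 + 3 + 1 + 0 + 1 + 1 + 2 + 0 + 1 + 0 + 1 + 2 + 3 + 1 + 0 + 0 + 1 + 1 + 1 + 1 + 2 + 0 + 1 + 1 + 1 = 29
distinct = 465 − 29 = 436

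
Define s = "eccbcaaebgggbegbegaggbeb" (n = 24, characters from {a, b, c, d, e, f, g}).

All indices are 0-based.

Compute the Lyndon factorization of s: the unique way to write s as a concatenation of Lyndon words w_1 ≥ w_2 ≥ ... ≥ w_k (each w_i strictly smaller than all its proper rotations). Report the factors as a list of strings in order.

emit factor 1: 'e' (i=0, period=1)
emit factor 2: 'c' (i=1, period=1)
emit factor 3: 'c' (i=2, period=1)
emit factor 4: 'bc' (i=3, period=2)
emit factor 5: 'aaebgggbegbegaggbeb' (i=5, period=19)

["e", "c", "c", "bc", "aaebgggbegbegaggbeb"]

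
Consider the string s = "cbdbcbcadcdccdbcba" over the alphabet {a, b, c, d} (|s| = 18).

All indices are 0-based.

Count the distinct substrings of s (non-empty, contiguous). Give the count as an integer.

rank | idx | suffix
   0 |  17 | a
   1 |   7 | adcdccdbcba
   2 |  16 | ba
   3 |   5 | bcadcdccdbcba
   4 |  14 | bcba
   5 |   3 | bcbcadcdccdbcba
   6 |   1 | bdbcbcadcdccdbcba
   7 |   6 | cadcdccdbcba
   8 |  15 | cba
   9 |   4 | cbcadcdccdbcba
  10 |   0 | cbdbcbcadcdccdbcba
  11 |  11 | ccdbcba
  12 |  12 | cdbcba
  13 |   9 | cdccdbcba
  14 |  13 | dbcba
  15 |   2 | dbcbcadcdccdbcba
  16 |  10 | dccdbcba
  17 |   8 | dcdccdbcba

SA = [17, 7, 16, 5, 14, 3, 1, 6, 15, 4, 0, 11, 12, 9, 13, 2, 10, 8]
[i] adj suffixes → lcp
  [1] 17/7 → 1 ('a')
  [2] 7/16 → 0 ('')
  [3] 16/5 → 1 ('b')
  [4] 5/14 → 2 ('bc')
  [5] 14/3 → 3 ('bcb')
  [6] 3/1 → 1 ('b')
  [7] 1/6 → 0 ('')
  [8] 6/15 → 1 ('c')
  [9] 15/4 → 2 ('cb')
  [10] 4/0 → 2 ('cb')
  [11] 0/11 → 1 ('c')
  [12] 11/12 → 1 ('c')
  [13] 12/9 → 2 ('cd')
  [14] 9/13 → 0 ('')
  [15] 13/2 → 4 ('dbcb')
  [16] 2/10 → 1 ('d')
  [17] 10/8 → 2 ('dc')

n(n+1)/2 = 18·19/2 = 171
Σ LCP = 0 + 1 + 0 + 1 + 2 + 3 + 1 + 0 + 1 + 2 + 2 + 1 + 1 + 2 + 0 + 4 + 1 + 2 = 24
distinct = 171 − 24 = 147

147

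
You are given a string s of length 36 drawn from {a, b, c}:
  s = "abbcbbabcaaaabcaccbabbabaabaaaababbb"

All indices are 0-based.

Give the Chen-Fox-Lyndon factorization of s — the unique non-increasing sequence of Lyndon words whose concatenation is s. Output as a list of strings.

emit factor 1: 'abbcbbabc' (i=0, period=9)
emit factor 2: 'aaaabcaccbabbabaab' (i=9, period=18)
emit factor 3: 'aaaababbb' (i=27, period=9)

["abbcbbabc", "aaaabcaccbabbabaab", "aaaababbb"]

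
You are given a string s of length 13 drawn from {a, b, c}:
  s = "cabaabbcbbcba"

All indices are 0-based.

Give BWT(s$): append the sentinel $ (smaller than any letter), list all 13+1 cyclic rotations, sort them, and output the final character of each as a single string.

rank  rotation        last
    0  $cabaabbcbbcba  a
    1  a$cabaabbcbbcb  b
    2  aabbcbbcba$cab  b
    3  abaabbcbbcba$c  c
    4  abbcbbcba$caba  a
    5  ba$cabaabbcbbc  c
    6  baabbcbbcba$ca  a
    7  bbcba$cabaabbc  c
    8  bbcbbcba$cabaa  a
    9  bcba$cabaabbcb  b
   10  bcbbcba$cabaab  b
   11  cabaabbcbbcba$  $
   12  cba$cabaabbcbb  b
   13  cbbcba$cabaabb  b

abbcacacabb$bb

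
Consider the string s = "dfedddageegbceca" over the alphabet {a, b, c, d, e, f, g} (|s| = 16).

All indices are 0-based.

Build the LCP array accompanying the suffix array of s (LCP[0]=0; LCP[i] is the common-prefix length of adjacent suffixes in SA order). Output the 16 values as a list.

rank→(start, suffix):
  0 → (15, 'a')
  1 → (6, 'ageegbceca')
  2 → (11, 'bceca')
  3 → (14, 'ca')
  4 → (12, 'ceca')
  5 → (5, 'dageegbceca')
  6 → (4, 'ddageegbceca')
  7 → (3, 'dddageegbceca')
  8 → (0, 'dfedddageegbceca')
  9 → (13, 'eca')
  10 → (2, 'edddageegbceca')
  11 → (8, 'eegbceca')
  12 → (9, 'egbceca')
  13 → (1, 'fedddageegbceca')
  14 → (10, 'gbceca')
  15 → (7, 'geegbceca')

SA = [15, 6, 11, 14, 12, 5, 4, 3, 0, 13, 2, 8, 9, 1, 10, 7]
rank  pair      lcp
   1  s[15:],s[6:]  1  'a'
   2  s[6:],s[11:]  0  ''
   3  s[11:],s[14:]  0  ''
   4  s[14:],s[12:]  1  'c'
   5  s[12:],s[5:]  0  ''
   6  s[5:],s[4:]  1  'd'
   7  s[4:],s[3:]  2  'dd'
   8  s[3:],s[0:]  1  'd'
   9  s[0:],s[13:]  0  ''
  10  s[13:],s[2:]  1  'e'
  11  s[2:],s[8:]  1  'e'
  12  s[8:],s[9:]  1  'e'
  13  s[9:],s[1:]  0  ''
  14  s[1:],s[10:]  0  ''
  15  s[10:],s[7:]  1  'g'

[0, 1, 0, 0, 1, 0, 1, 2, 1, 0, 1, 1, 1, 0, 0, 1]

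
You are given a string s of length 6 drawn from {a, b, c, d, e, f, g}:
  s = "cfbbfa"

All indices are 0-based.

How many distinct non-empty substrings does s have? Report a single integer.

19

rank→(start, suffix):
  0 → (5, 'a')
  1 → (2, 'bbfa')
  2 → (3, 'bfa')
  3 → (0, 'cfbbfa')
  4 → (4, 'fa')
  5 → (1, 'fbbfa')

SA = [5, 2, 3, 0, 4, 1]
rank  pair      lcp
   1  s[5:],s[2:]  0  ''
   2  s[2:],s[3:]  1  'b'
   3  s[3:],s[0:]  0  ''
   4  s[0:],s[4:]  0  ''
   5  s[4:],s[1:]  1  'f'

n(n+1)/2 = 6·7/2 = 21
Σ LCP = 0 + 0 + 1 + 0 + 0 + 1 = 2
distinct = 21 − 2 = 19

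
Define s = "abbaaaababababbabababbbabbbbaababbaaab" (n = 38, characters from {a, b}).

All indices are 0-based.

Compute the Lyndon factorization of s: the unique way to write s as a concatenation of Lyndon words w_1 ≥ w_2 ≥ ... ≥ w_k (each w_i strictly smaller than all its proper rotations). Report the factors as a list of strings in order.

emit factor 1: 'abb' (i=0, period=3)
emit factor 2: 'aaaababababbabababbbabbbbaababbaaab' (i=3, period=35)

["abb", "aaaababababbabababbbabbbbaababbaaab"]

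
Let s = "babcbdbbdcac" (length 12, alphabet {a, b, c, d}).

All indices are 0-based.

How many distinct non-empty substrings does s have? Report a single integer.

69

rank→(start, suffix):
  0 → (1, 'abcbdbbdcac')
  1 → (10, 'ac')
  2 → (0, 'babcbdbbdcac')
  3 → (6, 'bbdcac')
  4 → (2, 'bcbdbbdcac')
  5 → (4, 'bdbbdcac')
  6 → (7, 'bdcac')
  7 → (11, 'c')
  8 → (9, 'cac')
  9 → (3, 'cbdbbdcac')
  10 → (5, 'dbbdcac')
  11 → (8, 'dcac')

SA = [1, 10, 0, 6, 2, 4, 7, 11, 9, 3, 5, 8]
rank  pair      lcp
   1  s[1:],s[10:]  1  'a'
   2  s[10:],s[0:]  0  ''
   3  s[0:],s[6:]  1  'b'
   4  s[6:],s[2:]  1  'b'
   5  s[2:],s[4:]  1  'b'
   6  s[4:],s[7:]  2  'bd'
   7  s[7:],s[11:]  0  ''
   8  s[11:],s[9:]  1  'c'
   9  s[9:],s[3:]  1  'c'
  10  s[3:],s[5:]  0  ''
  11  s[5:],s[8:]  1  'd'

n(n+1)/2 = 12·13/2 = 78
Σ LCP = 0 + 1 + 0 + 1 + 1 + 1 + 2 + 0 + 1 + 1 + 0 + 1 = 9
distinct = 78 − 9 = 69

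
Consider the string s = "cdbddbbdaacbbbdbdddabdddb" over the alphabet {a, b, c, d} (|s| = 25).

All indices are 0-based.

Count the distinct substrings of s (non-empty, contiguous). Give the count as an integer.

282

rank | idx | suffix
   0 |   8 | aacbbbdbdddabdddb
   1 |  19 | abdddb
   2 |   9 | acbbbdbdddabdddb
   3 |  24 | b
   4 |  11 | bbbdbdddabdddb
   5 |   5 | bbdaacbbbdbdddabdddb
   6 |  12 | bbdbdddabdddb
   7 |   6 | bdaacbbbdbdddabdddb
   8 |  13 | bdbdddabdddb
   9 |   2 | bddbbdaacbbbdbdddabdddb
  10 |  15 | bdddabdddb
  11 |  20 | bdddb
  12 |  10 | cbbbdbdddabdddb
  13 |   0 | cdbddbbdaacbbbdbdddabdddb
  14 |   7 | daacbbbdbdddabdddb
  15 |  18 | dabdddb
  16 |  23 | db
  17 |   4 | dbbdaacbbbdbdddabdddb
  18 |   1 | dbddbbdaacbbbdbdddabdddb
  19 |  14 | dbdddabdddb
  20 |  17 | ddabdddb
  21 |  22 | ddb
  22 |   3 | ddbbdaacbbbdbdddabdddb
  23 |  16 | dddabdddb
  24 |  21 | dddb

SA = [8, 19, 9, 24, 11, 5, 12, 6, 13, 2, 15, 20, 10, 0, 7, 18, 23, 4, 1, 14, 17, 22, 3, 16, 21]
i: (SA[i-1],SA[i]) lcp shared
  1: (8,19) 1 'a'
  2: (19,9) 1 'a'
  3: (9,24) 0 ''
  4: (24,11) 1 'b'
  5: (11,5) 2 'bb'
  6: (5,12) 3 'bbd'
  7: (12,6) 1 'b'
  8: (6,13) 2 'bd'
  9: (13,2) 2 'bd'
  10: (2,15) 3 'bdd'
  11: (15,20) 4 'bddd'
  12: (20,10) 0 ''
  13: (10,0) 1 'c'
  14: (0,7) 0 ''
  15: (7,18) 2 'da'
  16: (18,23) 1 'd'
  17: (23,4) 2 'db'
  18: (4,1) 2 'db'
  19: (1,14) 4 'dbdd'
  20: (14,17) 1 'd'
  21: (17,22) 2 'dd'
  22: (22,3) 3 'ddb'
  23: (3,16) 2 'dd'
  24: (16,21) 3 'ddd'

n(n+1)/2 = 25·26/2 = 325
Σ LCP = 0 + 1 + 1 + 0 + 1 + 2 + 3 + 1 + 2 + 2 + 3 + 4 + 0 + 1 + 0 + 2 + 1 + 2 + 2 + 4 + 1 + 2 + 3 + 2 + 3 = 43
distinct = 325 − 43 = 282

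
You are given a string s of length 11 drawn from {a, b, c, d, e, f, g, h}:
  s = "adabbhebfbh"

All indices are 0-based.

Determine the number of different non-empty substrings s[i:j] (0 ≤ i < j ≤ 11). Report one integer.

60

rank | idx | suffix
   0 |   2 | abbhebfbh
   1 |   0 | adabbhebfbh
   2 |   3 | bbhebfbh
   3 |   7 | bfbh
   4 |   9 | bh
   5 |   4 | bhebfbh
   6 |   1 | dabbhebfbh
   7 |   6 | ebfbh
   8 |   8 | fbh
   9 |  10 | h
  10 |   5 | hebfbh

SA = [2, 0, 3, 7, 9, 4, 1, 6, 8, 10, 5]
[i] adj suffixes → lcp
  [1] 2/0 → 1 ('a')
  [2] 0/3 → 0 ('')
  [3] 3/7 → 1 ('b')
  [4] 7/9 → 1 ('b')
  [5] 9/4 → 2 ('bh')
  [6] 4/1 → 0 ('')
  [7] 1/6 → 0 ('')
  [8] 6/8 → 0 ('')
  [9] 8/10 → 0 ('')
  [10] 10/5 → 1 ('h')

n(n+1)/2 = 11·12/2 = 66
Σ LCP = 0 + 1 + 0 + 1 + 1 + 2 + 0 + 0 + 0 + 0 + 1 = 6
distinct = 66 − 6 = 60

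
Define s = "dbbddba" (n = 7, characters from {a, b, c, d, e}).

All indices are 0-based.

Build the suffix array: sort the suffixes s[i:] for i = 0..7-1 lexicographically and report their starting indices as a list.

rank | idx | suffix
   0 |   6 | a
   1 |   5 | ba
   2 |   1 | bbddba
   3 |   2 | bddba
   4 |   4 | dba
   5 |   0 | dbbddba
   6 |   3 | ddba

[6, 5, 1, 2, 4, 0, 3]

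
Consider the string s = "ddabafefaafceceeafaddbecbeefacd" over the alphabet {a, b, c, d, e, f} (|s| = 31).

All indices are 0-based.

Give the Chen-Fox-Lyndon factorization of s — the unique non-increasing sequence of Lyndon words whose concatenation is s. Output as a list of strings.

["d", "d", "abafef", "aafceceeafaddbecbeefacd"]

emit factor 1: 'd' (i=0, period=1)
emit factor 2: 'd' (i=1, period=1)
emit factor 3: 'abafef' (i=2, period=6)
emit factor 4: 'aafceceeafaddbecbeefacd' (i=8, period=23)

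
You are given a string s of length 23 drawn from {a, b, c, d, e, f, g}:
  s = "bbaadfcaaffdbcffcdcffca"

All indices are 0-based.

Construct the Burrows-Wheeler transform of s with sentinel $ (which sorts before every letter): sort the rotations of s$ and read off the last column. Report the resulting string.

rank  rotation                  last
    0  $bbaadfcaaffdbcffcdcffca  a
    1  a$bbaadfcaaffdbcffcdcffc  c
    2  aadfcaaffdbcffcdcffca$bb  b
    3  aaffdbcffcdcffca$bbaadfc  c
    4  adfcaaffdbcffcdcffca$bba  a
    5  affdbcffcdcffca$bbaadfca  a
    6  baadfcaaffdbcffcdcffca$b  b
    7  bbaadfcaaffdbcffcdcffca$  $
    8  bcffcdcffca$bbaadfcaaffd  d
    9  ca$bbaadfcaaffdbcffcdcff  f
   10  caaffdbcffcdcffca$bbaadf  f
   11  cdcffca$bbaadfcaaffdbcff  f
   12  cffca$bbaadfcaaffdbcffcd  d
   13  cffcdcffca$bbaadfcaaffdb  b
   14  dbcffcdcffca$bbaadfcaaff  f
   15  dcffca$bbaadfcaaffdbcffc  c
   16  dfcaaffdbcffcdcffca$bbaa  a
   17  fca$bbaadfcaaffdbcffcdcf  f
   18  fcaaffdbcffcdcffca$bbaad  d
   19  fcdcffca$bbaadfcaaffdbcf  f
   20  fdbcffcdcffca$bbaadfcaaf  f
   21  ffca$bbaadfcaaffdbcffcdc  c
   22  ffcdcffca$bbaadfcaaffdbc  c
   23  ffdbcffcdcffca$bbaadfcaa  a

acbcaab$dfffdbfcafdffcca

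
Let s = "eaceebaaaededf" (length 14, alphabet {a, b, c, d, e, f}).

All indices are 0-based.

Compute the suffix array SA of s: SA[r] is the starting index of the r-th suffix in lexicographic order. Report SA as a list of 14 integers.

[6, 7, 1, 8, 5, 2, 10, 12, 0, 4, 9, 11, 3, 13]

sorted suffixes:
  #0 SA[0]=6  'aaaededf'
  #1 SA[1]=7  'aaededf'
  #2 SA[2]=1  'aceebaaaededf'
  #3 SA[3]=8  'aededf'
  #4 SA[4]=5  'baaaededf'
  #5 SA[5]=2  'ceebaaaededf'
  #6 SA[6]=10  'dedf'
  #7 SA[7]=12  'df'
  #8 SA[8]=0  'eaceebaaaededf'
  #9 SA[9]=4  'ebaaaededf'
  #10 SA[10]=9  'ededf'
  #11 SA[11]=11  'edf'
  #12 SA[12]=3  'eebaaaededf'
  #13 SA[13]=13  'f'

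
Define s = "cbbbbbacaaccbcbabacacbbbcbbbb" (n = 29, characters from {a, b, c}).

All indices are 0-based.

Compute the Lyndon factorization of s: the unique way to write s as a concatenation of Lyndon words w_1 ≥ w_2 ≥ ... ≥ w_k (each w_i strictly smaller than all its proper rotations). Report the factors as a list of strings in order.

["c", "b", "b", "b", "b", "b", "ac", "aaccbcbabacacbbbcbbbb"]

emit factor 1: 'c' (i=0, period=1)
emit factor 2: 'b' (i=1, period=1)
emit factor 3: 'b' (i=2, period=1)
emit factor 4: 'b' (i=3, period=1)
emit factor 5: 'b' (i=4, period=1)
emit factor 6: 'b' (i=5, period=1)
emit factor 7: 'ac' (i=6, period=2)
emit factor 8: 'aaccbcbabacacbbbcbbbb' (i=8, period=21)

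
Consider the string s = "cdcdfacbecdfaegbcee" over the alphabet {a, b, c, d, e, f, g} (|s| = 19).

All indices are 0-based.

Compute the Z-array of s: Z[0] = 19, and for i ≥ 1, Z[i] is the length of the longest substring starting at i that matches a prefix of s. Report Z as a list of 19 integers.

Z[0]=19
i=1: outside box; Z[1]=0
i=2: outside box; Z[2]=2 scan→box=[2,4)
i=3: min(r-i=1, Z[1]=0)=0; Z[3]=0
i=4: outside box; Z[4]=0
i=5: outside box; Z[5]=0
i=6: outside box; Z[6]=1 scan→box=[6,7)
i=7: outside box; Z[7]=0
i=8: outside box; Z[8]=0
i=9: outside box; Z[9]=2 scan→box=[9,11)
i=10: min(r-i=1, Z[1]=0)=0; Z[10]=0
i=11: outside box; Z[11]=0
i=12: outside box; Z[12]=0
i=13: outside box; Z[13]=0
i=14: outside box; Z[14]=0
i=15: outside box; Z[15]=0
i=16: outside box; Z[16]=1 scan→box=[16,17)
i=17: outside box; Z[17]=0
i=18: outside box; Z[18]=0

[19, 0, 2, 0, 0, 0, 1, 0, 0, 2, 0, 0, 0, 0, 0, 0, 1, 0, 0]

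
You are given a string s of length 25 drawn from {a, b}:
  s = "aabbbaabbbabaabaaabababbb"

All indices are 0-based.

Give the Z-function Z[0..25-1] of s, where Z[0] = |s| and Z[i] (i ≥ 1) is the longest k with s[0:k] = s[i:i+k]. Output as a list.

Z[0]=25
i=1: fresh scan; Z[1]=1 scan→box=[1,2)
i=2: fresh scan; Z[2]=0
i=3: fresh scan; Z[3]=0
i=4: fresh scan; Z[4]=0
i=5: fresh scan; Z[5]=6 scan→box=[5,11)
i=6: min(r-i=5, Z[1]=1)=1; Z[6]=1
i=7: min(r-i=4, Z[2]=0)=0; Z[7]=0
i=8: min(r-i=3, Z[3]=0)=0; Z[8]=0
i=9: min(r-i=2, Z[4]=0)=0; Z[9]=0
i=10: min(r-i=1, Z[5]=6)=1; Z[10]=1
i=11: fresh scan; Z[11]=0
i=12: fresh scan; Z[12]=3 scan→box=[12,15)
i=13: min(r-i=2, Z[1]=1)=1; Z[13]=1
i=14: min(r-i=1, Z[2]=0)=0; Z[14]=0
i=15: fresh scan; Z[15]=2 scan→box=[15,17)
i=16: min(r-i=1, Z[1]=1)=1; Z[16]=3 scan→box=[16,19)
i=17: min(r-i=2, Z[1]=1)=1; Z[17]=1
i=18: min(r-i=1, Z[2]=0)=0; Z[18]=0
i=19: fresh scan; Z[19]=1 scan→box=[19,20)
i=20: fresh scan; Z[20]=0
i=21: fresh scan; Z[21]=1 scan→box=[21,22)
i=22: fresh scan; Z[22]=0
i=23: fresh scan; Z[23]=0
i=24: fresh scan; Z[24]=0

[25, 1, 0, 0, 0, 6, 1, 0, 0, 0, 1, 0, 3, 1, 0, 2, 3, 1, 0, 1, 0, 1, 0, 0, 0]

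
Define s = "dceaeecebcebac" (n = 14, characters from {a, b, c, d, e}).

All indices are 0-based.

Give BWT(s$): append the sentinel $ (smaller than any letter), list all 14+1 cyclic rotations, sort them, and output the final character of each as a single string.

rank  rotation         last
    0  $dceaeecebcebac  c
    1  ac$dceaeecebceb  b
    2  aeecebcebac$dce  e
    3  bac$dceaeecebce  e
    4  bcebac$dceaeece  e
    5  c$dceaeecebceba  a
    6  ceaeecebcebac$d  d
    7  cebac$dceaeeceb  b
    8  cebcebac$dceaee  e
    9  dceaeecebcebac$  $
   10  eaeecebcebac$dc  c
   11  ebac$dceaeecebc  c
   12  ebcebac$dceaeec  c
   13  ecebcebac$dceae  e
   14  eecebcebac$dcea  a

cbeeeadbe$cccea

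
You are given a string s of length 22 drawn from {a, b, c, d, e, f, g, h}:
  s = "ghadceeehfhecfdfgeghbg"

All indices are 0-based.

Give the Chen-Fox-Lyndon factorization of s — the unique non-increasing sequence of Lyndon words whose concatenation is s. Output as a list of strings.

["gh", "adceeehfhecfdfgeghbg"]

emit factor 1: 'gh' (i=0, period=2)
emit factor 2: 'adceeehfhecfdfgeghbg' (i=2, period=20)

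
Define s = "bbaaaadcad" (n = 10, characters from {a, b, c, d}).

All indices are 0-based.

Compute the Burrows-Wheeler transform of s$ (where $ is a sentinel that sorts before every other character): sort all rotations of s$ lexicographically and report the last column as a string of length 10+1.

rank  rotation     last
    0  $bbaaaadcad  d
    1  aaaadcad$bb  b
    2  aaadcad$bba  a
    3  aadcad$bbaa  a
    4  ad$bbaaaadc  c
    5  adcad$bbaaa  a
    6  baaaadcad$b  b
    7  bbaaaadcad$  $
    8  cad$bbaaaad  d
    9  d$bbaaaadca  a
   10  dcad$bbaaaa  a

dbaacab$daa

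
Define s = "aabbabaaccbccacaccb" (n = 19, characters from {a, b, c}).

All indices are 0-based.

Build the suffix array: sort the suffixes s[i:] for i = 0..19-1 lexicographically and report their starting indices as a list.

[0, 6, 4, 1, 13, 15, 7, 18, 5, 3, 2, 10, 12, 14, 17, 9, 11, 16, 8]

rank→(start, suffix):
  0 → (0, 'aabbabaaccbccacaccb')
  1 → (6, 'aaccbccacaccb')
  2 → (4, 'abaaccbccacaccb')
  3 → (1, 'abbabaaccbccacaccb')
  4 → (13, 'acaccb')
  5 → (15, 'accb')
  6 → (7, 'accbccacaccb')
  7 → (18, 'b')
  8 → (5, 'baaccbccacaccb')
  9 → (3, 'babaaccbccacaccb')
  10 → (2, 'bbabaaccbccacaccb')
  11 → (10, 'bccacaccb')
  12 → (12, 'cacaccb')
  13 → (14, 'caccb')
  14 → (17, 'cb')
  15 → (9, 'cbccacaccb')
  16 → (11, 'ccacaccb')
  17 → (16, 'ccb')
  18 → (8, 'ccbccacaccb')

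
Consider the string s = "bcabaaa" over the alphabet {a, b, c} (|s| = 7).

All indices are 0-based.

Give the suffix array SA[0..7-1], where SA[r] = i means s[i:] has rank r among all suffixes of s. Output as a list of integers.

[6, 5, 4, 2, 3, 0, 1]

rank→(start, suffix):
  0 → (6, 'a')
  1 → (5, 'aa')
  2 → (4, 'aaa')
  3 → (2, 'abaaa')
  4 → (3, 'baaa')
  5 → (0, 'bcabaaa')
  6 → (1, 'cabaaa')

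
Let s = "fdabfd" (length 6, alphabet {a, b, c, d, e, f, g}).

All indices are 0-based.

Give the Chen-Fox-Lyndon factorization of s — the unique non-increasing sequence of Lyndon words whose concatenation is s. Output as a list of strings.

["f", "d", "abfd"]

emit factor 1: 'f' (i=0, period=1)
emit factor 2: 'd' (i=1, period=1)
emit factor 3: 'abfd' (i=2, period=4)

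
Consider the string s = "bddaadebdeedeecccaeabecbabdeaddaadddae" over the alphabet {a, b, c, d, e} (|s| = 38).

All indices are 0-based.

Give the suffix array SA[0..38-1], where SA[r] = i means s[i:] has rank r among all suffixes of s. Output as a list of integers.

[31, 3, 24, 19, 28, 32, 4, 36, 17, 23, 0, 25, 7, 20, 16, 22, 15, 14, 30, 2, 35, 29, 1, 34, 33, 26, 5, 11, 8, 37, 18, 27, 6, 21, 13, 10, 12, 9]

sorted suffixes:
  #0 SA[0]=31  'aadddae'
  #1 SA[1]=3  'aadebdeedeecccaeabecbabdeaddaadddae'
  #2 SA[2]=24  'abdeaddaadddae'
  #3 SA[3]=19  'abecbabdeaddaadddae'
  #4 SA[4]=28  'addaadddae'
  #5 SA[5]=32  'adddae'
  #6 SA[6]=4  'adebdeedeecccaeabecbabdeaddaadddae'
  #7 SA[7]=36  'ae'
  #8 SA[8]=17  'aeabecbabdeaddaadddae'
  #9 SA[9]=23  'babdeaddaadddae'
  #10 SA[10]=0  'bddaadebdeedeecccaeabecbabdeaddaadddae'
  #11 SA[11]=25  'bdeaddaadddae'
  #12 SA[12]=7  'bdeedeecccaeabecbabdeaddaadddae'
  #13 SA[13]=20  'becbabdeaddaadddae'
  #14 SA[14]=16  'caeabecbabdeaddaadddae'
  #15 SA[15]=22  'cbabdeaddaadddae'
  #16 SA[16]=15  'ccaeabecbabdeaddaadddae'
  #17 SA[17]=14  'cccaeabecbabdeaddaadddae'
  #18 SA[18]=30  'daadddae'
  #19 SA[19]=2  'daadebdeedeecccaeabecbabdeaddaadddae'
  #20 SA[20]=35  'dae'
  #21 SA[21]=29  'ddaadddae'
  #22 SA[22]=1  'ddaadebdeedeecccaeabecbabdeaddaadddae'
  #23 SA[23]=34  'ddae'
  #24 SA[24]=33  'dddae'
  #25 SA[25]=26  'deaddaadddae'
  #26 SA[26]=5  'debdeedeecccaeabecbabdeaddaadddae'
  #27 SA[27]=11  'deecccaeabecbabdeaddaadddae'
  #28 SA[28]=8  'deedeecccaeabecbabdeaddaadddae'
  #29 SA[29]=37  'e'
  #30 SA[30]=18  'eabecbabdeaddaadddae'
  #31 SA[31]=27  'eaddaadddae'
  #32 SA[32]=6  'ebdeedeecccaeabecbabdeaddaadddae'
  #33 SA[33]=21  'ecbabdeaddaadddae'
  #34 SA[34]=13  'ecccaeabecbabdeaddaadddae'
  #35 SA[35]=10  'edeecccaeabecbabdeaddaadddae'
  #36 SA[36]=12  'eecccaeabecbabdeaddaadddae'
  #37 SA[37]=9  'eedeecccaeabecbabdeaddaadddae'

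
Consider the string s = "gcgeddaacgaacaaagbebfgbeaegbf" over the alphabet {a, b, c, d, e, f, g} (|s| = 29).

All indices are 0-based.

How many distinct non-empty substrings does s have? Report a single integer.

rank | idx | suffix
   0 |  13 | aaagbebfgbeaegbf
   1 |  10 | aacaaagbebfgbeaegbf
   2 |   6 | aacgaacaaagbebfgbeaegbf
   3 |  14 | aagbebfgbeaegbf
   4 |  11 | acaaagbebfgbeaegbf
   5 |   7 | acgaacaaagbebfgbeaegbf
   6 |  24 | aegbf
   7 |  15 | agbebfgbeaegbf
   8 |  22 | beaegbf
   9 |  17 | bebfgbeaegbf
  10 |  27 | bf
  11 |  19 | bfgbeaegbf
  12 |  12 | caaagbebfgbeaegbf
  13 |   8 | cgaacaaagbebfgbeaegbf
  14 |   1 | cgeddaacgaacaaagbebfgbeaegbf
  15 |   5 | daacgaacaaagbebfgbeaegbf
  16 |   4 | ddaacgaacaaagbebfgbeaegbf
  17 |  23 | eaegbf
  18 |  18 | ebfgbeaegbf
  19 |   3 | eddaacgaacaaagbebfgbeaegbf
  20 |  25 | egbf
  21 |  28 | f
  22 |  20 | fgbeaegbf
  23 |   9 | gaacaaagbebfgbeaegbf
  24 |  21 | gbeaegbf
  25 |  16 | gbebfgbeaegbf
  26 |  26 | gbf
  27 |   0 | gcgeddaacgaacaaagbebfgbeaegbf
  28 |   2 | geddaacgaacaaagbebfgbeaegbf

SA = [13, 10, 6, 14, 11, 7, 24, 15, 22, 17, 27, 19, 12, 8, 1, 5, 4, 23, 18, 3, 25, 28, 20, 9, 21, 16, 26, 0, 2]
i: (SA[i-1],SA[i]) lcp shared
  1: (13,10) 2 'aa'
  2: (10,6) 3 'aac'
  3: (6,14) 2 'aa'
  4: (14,11) 1 'a'
  5: (11,7) 2 'ac'
  6: (7,24) 1 'a'
  7: (24,15) 1 'a'
  8: (15,22) 0 ''
  9: (22,17) 2 'be'
  10: (17,27) 1 'b'
  11: (27,19) 2 'bf'
  12: (19,12) 0 ''
  13: (12,8) 1 'c'
  14: (8,1) 2 'cg'
  15: (1,5) 0 ''
  16: (5,4) 1 'd'
  17: (4,23) 0 ''
  18: (23,18) 1 'e'
  19: (18,3) 1 'e'
  20: (3,25) 1 'e'
  21: (25,28) 0 ''
  22: (28,20) 1 'f'
  23: (20,9) 0 ''
  24: (9,21) 1 'g'
  25: (21,16) 3 'gbe'
  26: (16,26) 2 'gb'
  27: (26,0) 1 'g'
  28: (0,2) 1 'g'

n(n+1)/2 = 29·30/2 = 435
Σ LCP = 0 + 2 + 3 + 2 + 1 + 2 + 1 + 1 + 0 + 2 + 1 + 2 + 0 + 1 + 2 + 0 + 1 + 0 + 1 + 1 + 1 + 0 + 1 + 0 + 1 + 3 + 2 + 1 + 1 = 33
distinct = 435 − 33 = 402

402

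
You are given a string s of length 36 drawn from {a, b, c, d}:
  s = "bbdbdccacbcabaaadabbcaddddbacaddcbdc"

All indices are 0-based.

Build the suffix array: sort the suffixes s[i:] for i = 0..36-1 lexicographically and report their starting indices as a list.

[13, 14, 11, 17, 27, 7, 15, 29, 21, 12, 26, 18, 0, 9, 19, 1, 33, 3, 35, 10, 6, 28, 20, 8, 32, 5, 16, 25, 2, 34, 31, 4, 24, 30, 23, 22]

sorted suffixes:
  #0 SA[0]=13  'aaadabbcaddddbacaddcbdc'
  #1 SA[1]=14  'aadabbcaddddbacaddcbdc'
  #2 SA[2]=11  'abaaadabbcaddddbacaddcbdc'
  #3 SA[3]=17  'abbcaddddbacaddcbdc'
  #4 SA[4]=27  'acaddcbdc'
  #5 SA[5]=7  'acbcabaaadabbcaddddbacaddcbdc'
  #6 SA[6]=15  'adabbcaddddbacaddcbdc'
  #7 SA[7]=29  'addcbdc'
  #8 SA[8]=21  'addddbacaddcbdc'
  #9 SA[9]=12  'baaadabbcaddddbacaddcbdc'
  #10 SA[10]=26  'bacaddcbdc'
  #11 SA[11]=18  'bbcaddddbacaddcbdc'
  #12 SA[12]=0  'bbdbdccacbcabaaadabbcaddddbacaddcbdc'
  #13 SA[13]=9  'bcabaaadabbcaddddbacaddcbdc'
  #14 SA[14]=19  'bcaddddbacaddcbdc'
  #15 SA[15]=1  'bdbdccacbcabaaadabbcaddddbacaddcbdc'
  #16 SA[16]=33  'bdc'
  #17 SA[17]=3  'bdccacbcabaaadabbcaddddbacaddcbdc'
  #18 SA[18]=35  'c'
  #19 SA[19]=10  'cabaaadabbcaddddbacaddcbdc'
  #20 SA[20]=6  'cacbcabaaadabbcaddddbacaddcbdc'
  #21 SA[21]=28  'caddcbdc'
  #22 SA[22]=20  'caddddbacaddcbdc'
  #23 SA[23]=8  'cbcabaaadabbcaddddbacaddcbdc'
  #24 SA[24]=32  'cbdc'
  #25 SA[25]=5  'ccacbcabaaadabbcaddddbacaddcbdc'
  #26 SA[26]=16  'dabbcaddddbacaddcbdc'
  #27 SA[27]=25  'dbacaddcbdc'
  #28 SA[28]=2  'dbdccacbcabaaadabbcaddddbacaddcbdc'
  #29 SA[29]=34  'dc'
  #30 SA[30]=31  'dcbdc'
  #31 SA[31]=4  'dccacbcabaaadabbcaddddbacaddcbdc'
  #32 SA[32]=24  'ddbacaddcbdc'
  #33 SA[33]=30  'ddcbdc'
  #34 SA[34]=23  'dddbacaddcbdc'
  #35 SA[35]=22  'ddddbacaddcbdc'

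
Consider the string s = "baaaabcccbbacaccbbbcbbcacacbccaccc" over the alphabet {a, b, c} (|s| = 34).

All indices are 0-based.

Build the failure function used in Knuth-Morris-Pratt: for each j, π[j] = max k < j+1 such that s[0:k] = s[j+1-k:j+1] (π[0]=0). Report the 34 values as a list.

[0, 0, 0, 0, 0, 1, 0, 0, 0, 1, 1, 2, 0, 0, 0, 0, 1, 1, 1, 0, 1, 1, 0, 0, 0, 0, 0, 1, 0, 0, 0, 0, 0, 0]

π[0] = 0
j=1 s[j]='a': π[1]=0 (border '')
j=2 s[j]='a': π[2]=0 (border '')
j=3 s[j]='a': π[3]=0 (border '')
j=4 s[j]='a': π[4]=0 (border '')
j=5 s[j]='b': π[5]=1 (border 'b')
j=6 s[j]='c': k: 1→0; π[6]=0 (border '')
j=7 s[j]='c': π[7]=0 (border '')
j=8 s[j]='c': π[8]=0 (border '')
j=9 s[j]='b': π[9]=1 (border 'b')
j=10 s[j]='b': k: 1→0; π[10]=1 (border 'b')
j=11 s[j]='a': π[11]=2 (border 'ba')
j=12 s[j]='c': k: 2→0; π[12]=0 (border '')
j=13 s[j]='a': π[13]=0 (border '')
j=14 s[j]='c': π[14]=0 (border '')
j=15 s[j]='c': π[15]=0 (border '')
j=16 s[j]='b': π[16]=1 (border 'b')
j=17 s[j]='b': k: 1→0; π[17]=1 (border 'b')
j=18 s[j]='b': k: 1→0; π[18]=1 (border 'b')
j=19 s[j]='c': k: 1→0; π[19]=0 (border '')
j=20 s[j]='b': π[20]=1 (border 'b')
j=21 s[j]='b': k: 1→0; π[21]=1 (border 'b')
j=22 s[j]='c': k: 1→0; π[22]=0 (border '')
j=23 s[j]='a': π[23]=0 (border '')
j=24 s[j]='c': π[24]=0 (border '')
j=25 s[j]='a': π[25]=0 (border '')
j=26 s[j]='c': π[26]=0 (border '')
j=27 s[j]='b': π[27]=1 (border 'b')
j=28 s[j]='c': k: 1→0; π[28]=0 (border '')
j=29 s[j]='c': π[29]=0 (border '')
j=30 s[j]='a': π[30]=0 (border '')
j=31 s[j]='c': π[31]=0 (border '')
j=32 s[j]='c': π[32]=0 (border '')
j=33 s[j]='c': π[33]=0 (border '')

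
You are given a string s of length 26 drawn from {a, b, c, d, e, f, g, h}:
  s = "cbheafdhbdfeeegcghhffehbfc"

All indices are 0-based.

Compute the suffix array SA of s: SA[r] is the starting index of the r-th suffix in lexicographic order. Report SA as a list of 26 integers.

rank→(start, suffix):
  0 → (4, 'afdhbdfeeegcghhffehbfc')
  1 → (8, 'bdfeeegcghhffehbfc')
  2 → (23, 'bfc')
  3 → (1, 'bheafdhbdfeeegcghhffehbfc')
  4 → (25, 'c')
  5 → (0, 'cbheafdhbdfeeegcghhffehbfc')
  6 → (15, 'cghhffehbfc')
  7 → (9, 'dfeeegcghhffehbfc')
  8 → (6, 'dhbdfeeegcghhffehbfc')
  9 → (3, 'eafdhbdfeeegcghhffehbfc')
  10 → (11, 'eeegcghhffehbfc')
  11 → (12, 'eegcghhffehbfc')
  12 → (13, 'egcghhffehbfc')
  13 → (21, 'ehbfc')
  14 → (24, 'fc')
  15 → (5, 'fdhbdfeeegcghhffehbfc')
  16 → (10, 'feeegcghhffehbfc')
  17 → (20, 'fehbfc')
  18 → (19, 'ffehbfc')
  19 → (14, 'gcghhffehbfc')
  20 → (16, 'ghhffehbfc')
  21 → (7, 'hbdfeeegcghhffehbfc')
  22 → (22, 'hbfc')
  23 → (2, 'heafdhbdfeeegcghhffehbfc')
  24 → (18, 'hffehbfc')
  25 → (17, 'hhffehbfc')

[4, 8, 23, 1, 25, 0, 15, 9, 6, 3, 11, 12, 13, 21, 24, 5, 10, 20, 19, 14, 16, 7, 22, 2, 18, 17]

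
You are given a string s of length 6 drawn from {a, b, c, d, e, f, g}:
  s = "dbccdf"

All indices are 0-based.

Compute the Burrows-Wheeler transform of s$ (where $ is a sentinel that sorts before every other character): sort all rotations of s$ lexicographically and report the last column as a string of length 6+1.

rank  rotation last
    0  $dbccdf  f
    1  bccdf$d  d
    2  ccdf$db  b
    3  cdf$dbc  c
    4  dbccdf$  $
    5  df$dbcc  c
    6  f$dbccd  d

fdbc$cd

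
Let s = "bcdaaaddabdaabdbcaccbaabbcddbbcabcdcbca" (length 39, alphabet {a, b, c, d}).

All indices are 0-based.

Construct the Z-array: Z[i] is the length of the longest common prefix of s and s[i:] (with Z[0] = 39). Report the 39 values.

[39, 0, 0, 0, 0, 0, 0, 0, 0, 1, 0, 0, 0, 1, 0, 2, 0, 0, 0, 0, 1, 0, 0, 1, 3, 0, 0, 0, 1, 2, 0, 0, 3, 0, 0, 0, 2, 0, 0]

Z[0]=39
i=1: outside box; Z[1]=0
i=2: outside box; Z[2]=0
i=3: outside box; Z[3]=0
i=4: outside box; Z[4]=0
i=5: outside box; Z[5]=0
i=6: outside box; Z[6]=0
i=7: outside box; Z[7]=0
i=8: outside box; Z[8]=0
i=9: outside box; Z[9]=1 scan→box=[9,10)
i=10: outside box; Z[10]=0
i=11: outside box; Z[11]=0
i=12: outside box; Z[12]=0
i=13: outside box; Z[13]=1 scan→box=[13,14)
i=14: outside box; Z[14]=0
i=15: outside box; Z[15]=2 scan→box=[15,17)
i=16: min(r-i=1, Z[1]=0)=0; Z[16]=0
i=17: outside box; Z[17]=0
i=18: outside box; Z[18]=0
i=19: outside box; Z[19]=0
i=20: outside box; Z[20]=1 scan→box=[20,21)
i=21: outside box; Z[21]=0
i=22: outside box; Z[22]=0
i=23: outside box; Z[23]=1 scan→box=[23,24)
i=24: outside box; Z[24]=3 scan→box=[24,27)
i=25: min(r-i=2, Z[1]=0)=0; Z[25]=0
i=26: min(r-i=1, Z[2]=0)=0; Z[26]=0
i=27: outside box; Z[27]=0
i=28: outside box; Z[28]=1 scan→box=[28,29)
i=29: outside box; Z[29]=2 scan→box=[29,31)
i=30: min(r-i=1, Z[1]=0)=0; Z[30]=0
i=31: outside box; Z[31]=0
i=32: outside box; Z[32]=3 scan→box=[32,35)
i=33: min(r-i=2, Z[1]=0)=0; Z[33]=0
i=34: min(r-i=1, Z[2]=0)=0; Z[34]=0
i=35: outside box; Z[35]=0
i=36: outside box; Z[36]=2 scan→box=[36,38)
i=37: min(r-i=1, Z[1]=0)=0; Z[37]=0
i=38: outside box; Z[38]=0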